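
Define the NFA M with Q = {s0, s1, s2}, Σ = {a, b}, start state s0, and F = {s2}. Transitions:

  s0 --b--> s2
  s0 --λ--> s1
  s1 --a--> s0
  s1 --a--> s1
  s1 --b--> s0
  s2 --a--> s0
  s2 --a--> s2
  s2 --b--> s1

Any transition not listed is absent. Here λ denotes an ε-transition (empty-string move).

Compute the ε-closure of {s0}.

Begin with {s0}.
ε-move s0 → s1; add s1.

{s0, s1}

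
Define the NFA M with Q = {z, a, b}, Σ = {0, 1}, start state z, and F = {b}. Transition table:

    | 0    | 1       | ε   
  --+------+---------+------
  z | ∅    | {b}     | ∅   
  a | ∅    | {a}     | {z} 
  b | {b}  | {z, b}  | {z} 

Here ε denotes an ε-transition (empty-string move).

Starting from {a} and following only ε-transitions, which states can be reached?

{z, a}

Begin with {a}.
ε-move a → z; add z.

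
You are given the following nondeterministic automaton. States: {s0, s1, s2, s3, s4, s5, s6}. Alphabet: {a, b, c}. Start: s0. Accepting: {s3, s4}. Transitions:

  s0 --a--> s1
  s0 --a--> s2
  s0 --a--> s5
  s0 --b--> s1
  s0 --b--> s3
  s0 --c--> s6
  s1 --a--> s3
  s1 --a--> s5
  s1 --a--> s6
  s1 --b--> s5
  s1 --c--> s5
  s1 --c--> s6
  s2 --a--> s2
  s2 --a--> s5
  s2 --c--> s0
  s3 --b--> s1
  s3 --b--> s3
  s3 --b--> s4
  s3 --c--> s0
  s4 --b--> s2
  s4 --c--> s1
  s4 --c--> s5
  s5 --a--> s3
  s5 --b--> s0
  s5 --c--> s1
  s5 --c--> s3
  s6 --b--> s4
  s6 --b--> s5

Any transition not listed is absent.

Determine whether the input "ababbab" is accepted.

Start in {s0}.
Read 'a': s0→{s1, s2, s5}; now {s1, s2, s5}.
Read 'b': s1→{s5}, s2→∅, s5→{s0}; now {s0, s5}.
Read 'a': s0→{s1, s2, s5}, s5→{s3}; now {s1, s2, s3, s5}.
Read 'b': s1→{s5}, s2→∅, s3→{s1, s3, s4}, s5→{s0}; now {s0, s1, s3, s4, s5}.
Read 'b': s0→{s1, s3}, s1→{s5}, s3→{s1, s3, s4}, s4→{s2}, s5→{s0}; now {s0, s1, s2, s3, s4, s5}.
Read 'a': s0→{s1, s2, s5}, s1→{s3, s5, s6}, s2→{s2, s5}, s3→∅, s4→∅, s5→{s3}; now {s1, s2, s3, s5, s6}.
Read 'b': s1→{s5}, s2→∅, s3→{s1, s3, s4}, s5→{s0}, s6→{s4, s5}; now {s0, s1, s3, s4, s5}.
The final set {s0, s1, s3, s4, s5} contains the accepting states s3, s4.

Yes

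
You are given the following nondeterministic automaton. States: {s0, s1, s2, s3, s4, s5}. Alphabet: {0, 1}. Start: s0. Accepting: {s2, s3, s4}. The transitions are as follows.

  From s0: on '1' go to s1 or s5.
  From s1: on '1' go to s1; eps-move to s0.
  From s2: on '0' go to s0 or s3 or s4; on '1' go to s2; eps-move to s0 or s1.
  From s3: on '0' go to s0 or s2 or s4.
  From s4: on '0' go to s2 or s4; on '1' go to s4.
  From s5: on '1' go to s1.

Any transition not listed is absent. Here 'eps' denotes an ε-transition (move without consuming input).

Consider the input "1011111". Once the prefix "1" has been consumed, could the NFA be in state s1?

Yes

Start in {s0}.
Read '1': {s0} → {s0, s1, s5}.
State s1 is in {s0, s1, s5}.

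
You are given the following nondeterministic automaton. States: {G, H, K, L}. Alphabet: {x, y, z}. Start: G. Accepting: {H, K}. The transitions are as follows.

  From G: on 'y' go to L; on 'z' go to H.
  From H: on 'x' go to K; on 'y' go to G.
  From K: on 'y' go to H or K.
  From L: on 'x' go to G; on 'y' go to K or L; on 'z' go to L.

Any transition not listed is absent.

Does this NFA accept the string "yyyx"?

Start in {G}.
Read 'y': G→{L}; now {L}.
Read 'y': L→{K, L}; now {K, L}.
Read 'y': K→{H, K}, L→{K, L}; now {H, K, L}.
Read 'x': H→{K}, K→∅, L→{G}; now {G, K}.
The final set {G, K} contains the accepting state K.

Yes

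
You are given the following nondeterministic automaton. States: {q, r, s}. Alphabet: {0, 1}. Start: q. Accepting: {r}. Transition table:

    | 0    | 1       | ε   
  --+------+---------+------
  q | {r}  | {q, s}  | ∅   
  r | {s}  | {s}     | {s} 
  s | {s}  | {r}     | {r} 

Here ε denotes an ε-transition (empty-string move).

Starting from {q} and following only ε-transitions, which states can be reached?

Begin with {q}.
No ε-moves leave this set, so the closure equals the set itself.

{q}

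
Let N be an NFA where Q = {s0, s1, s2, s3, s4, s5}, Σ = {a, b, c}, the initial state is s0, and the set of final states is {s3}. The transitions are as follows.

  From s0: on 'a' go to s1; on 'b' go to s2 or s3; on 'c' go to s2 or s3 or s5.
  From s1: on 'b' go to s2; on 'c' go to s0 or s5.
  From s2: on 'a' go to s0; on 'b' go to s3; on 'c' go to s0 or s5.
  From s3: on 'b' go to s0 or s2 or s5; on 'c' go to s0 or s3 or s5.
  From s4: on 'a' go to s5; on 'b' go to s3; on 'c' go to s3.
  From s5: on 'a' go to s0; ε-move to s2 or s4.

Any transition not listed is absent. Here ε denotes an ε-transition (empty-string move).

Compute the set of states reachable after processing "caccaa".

Start in {s0}.
Read 'c': s0→{s2, s3, s5}; union {s2, s3, s5}; ε-closure = {s2, s3, s4, s5}.
Read 'a': s2→{s0}, s3→∅, s4→{s5}, s5→{s0}; union {s0, s5}; ε-closure = {s0, s2, s4, s5}.
Read 'c': s0→{s2, s3, s5}, s2→{s0, s5}, s4→{s3}, s5→∅; union {s0, s2, s3, s5}; ε-closure = {s0, s2, s3, s4, s5}.
Read 'c': s0→{s2, s3, s5}, s2→{s0, s5}, s3→{s0, s3, s5}, s4→{s3}, s5→∅; union {s0, s2, s3, s5}; ε-closure = {s0, s2, s3, s4, s5}.
Read 'a': s0→{s1}, s2→{s0}, s3→∅, s4→{s5}, s5→{s0}; union {s0, s1, s5}; ε-closure = {s0, s1, s2, s4, s5}.
Read 'a': s0→{s1}, s1→∅, s2→{s0}, s4→{s5}, s5→{s0}; union {s0, s1, s5}; ε-closure = {s0, s1, s2, s4, s5}.

{s0, s1, s2, s4, s5}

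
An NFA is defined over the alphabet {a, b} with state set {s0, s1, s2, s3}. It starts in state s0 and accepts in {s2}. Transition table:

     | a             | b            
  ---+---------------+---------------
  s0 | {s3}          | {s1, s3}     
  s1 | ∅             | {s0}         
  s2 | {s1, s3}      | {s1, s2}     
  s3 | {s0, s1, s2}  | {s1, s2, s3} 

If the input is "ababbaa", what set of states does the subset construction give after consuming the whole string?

{s0, s1, s2, s3}

Start in {s0}.
Read 'a': {s0} → {s3}.
Read 'b': {s3} → {s1, s2, s3}.
Read 'a': {s1, s2, s3} → {s0, s1, s2, s3}.
Read 'b': {s0, s1, s2, s3} → {s0, s1, s2, s3}.
Read 'b': {s0, s1, s2, s3} → {s0, s1, s2, s3}.
Read 'a': {s0, s1, s2, s3} → {s0, s1, s2, s3}.
Read 'a': {s0, s1, s2, s3} → {s0, s1, s2, s3}.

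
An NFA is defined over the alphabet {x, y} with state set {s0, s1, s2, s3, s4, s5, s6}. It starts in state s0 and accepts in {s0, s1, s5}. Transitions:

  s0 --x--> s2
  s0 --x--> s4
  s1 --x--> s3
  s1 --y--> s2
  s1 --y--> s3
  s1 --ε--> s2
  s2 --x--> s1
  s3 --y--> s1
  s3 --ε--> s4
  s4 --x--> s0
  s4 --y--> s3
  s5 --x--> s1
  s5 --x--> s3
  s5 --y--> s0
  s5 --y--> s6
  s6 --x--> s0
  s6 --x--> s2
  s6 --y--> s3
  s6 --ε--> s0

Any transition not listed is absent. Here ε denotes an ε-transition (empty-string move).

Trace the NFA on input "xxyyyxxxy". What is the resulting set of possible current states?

{s1, s2, s3, s4}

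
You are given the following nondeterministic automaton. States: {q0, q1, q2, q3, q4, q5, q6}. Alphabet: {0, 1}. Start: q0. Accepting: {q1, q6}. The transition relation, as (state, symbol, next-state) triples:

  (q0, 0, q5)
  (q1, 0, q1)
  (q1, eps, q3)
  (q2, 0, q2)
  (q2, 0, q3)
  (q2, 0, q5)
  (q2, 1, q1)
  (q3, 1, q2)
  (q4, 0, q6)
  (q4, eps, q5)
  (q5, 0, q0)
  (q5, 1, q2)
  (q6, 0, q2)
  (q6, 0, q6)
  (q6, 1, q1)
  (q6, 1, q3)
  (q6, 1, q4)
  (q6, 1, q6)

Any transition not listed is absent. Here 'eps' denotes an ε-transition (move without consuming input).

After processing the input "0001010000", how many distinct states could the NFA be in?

Start in {q0}.
Read '0': q0→{q5}; now {q5}.
Read '0': q5→{q0}; now {q0}.
Read '0': q0→{q5}; now {q5}.
Read '1': q5→{q2}; now {q2}.
Read '0': q2→{q2, q3, q5}; now {q2, q3, q5}.
Read '1': q2→{q1}, q3→{q2}, q5→{q2}; union {q1, q2}; ε-closure = {q1, q2, q3}.
Read '0': q1→{q1}, q2→{q2, q3, q5}, q3→∅; now {q1, q2, q3, q5}.
Read '0': q1→{q1}, q2→{q2, q3, q5}, q3→∅, q5→{q0}; now {q0, q1, q2, q3, q5}.
Read '0': q0→{q5}, q1→{q1}, q2→{q2, q3, q5}, q3→∅, q5→{q0}; now {q0, q1, q2, q3, q5}.
Read '0': q0→{q5}, q1→{q1}, q2→{q2, q3, q5}, q3→∅, q5→{q0}; now {q0, q1, q2, q3, q5}.
That set has 5 states.

5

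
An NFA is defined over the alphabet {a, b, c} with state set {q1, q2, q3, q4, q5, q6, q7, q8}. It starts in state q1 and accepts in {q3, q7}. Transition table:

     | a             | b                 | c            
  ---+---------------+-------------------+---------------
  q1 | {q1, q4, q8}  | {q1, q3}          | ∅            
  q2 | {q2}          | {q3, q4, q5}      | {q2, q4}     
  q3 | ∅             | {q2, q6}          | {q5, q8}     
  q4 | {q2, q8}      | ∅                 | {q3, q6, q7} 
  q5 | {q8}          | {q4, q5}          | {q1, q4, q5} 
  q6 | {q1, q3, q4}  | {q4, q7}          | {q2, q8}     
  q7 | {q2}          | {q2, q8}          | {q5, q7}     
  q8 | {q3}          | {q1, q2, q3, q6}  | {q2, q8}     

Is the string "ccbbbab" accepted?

No

Start in {q1}.
Read 'c': {q1} → ∅.
The set is empty and remains empty for the remaining 6 symbols.
The final set ∅ contains no accepting state.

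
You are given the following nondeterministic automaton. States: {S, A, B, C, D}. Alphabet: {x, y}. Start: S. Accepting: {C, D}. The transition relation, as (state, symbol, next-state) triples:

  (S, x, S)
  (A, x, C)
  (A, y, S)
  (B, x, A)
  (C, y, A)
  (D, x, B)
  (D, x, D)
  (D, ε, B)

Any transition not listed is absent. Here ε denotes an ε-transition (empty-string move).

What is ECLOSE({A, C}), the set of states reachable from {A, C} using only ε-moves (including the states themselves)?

{A, C}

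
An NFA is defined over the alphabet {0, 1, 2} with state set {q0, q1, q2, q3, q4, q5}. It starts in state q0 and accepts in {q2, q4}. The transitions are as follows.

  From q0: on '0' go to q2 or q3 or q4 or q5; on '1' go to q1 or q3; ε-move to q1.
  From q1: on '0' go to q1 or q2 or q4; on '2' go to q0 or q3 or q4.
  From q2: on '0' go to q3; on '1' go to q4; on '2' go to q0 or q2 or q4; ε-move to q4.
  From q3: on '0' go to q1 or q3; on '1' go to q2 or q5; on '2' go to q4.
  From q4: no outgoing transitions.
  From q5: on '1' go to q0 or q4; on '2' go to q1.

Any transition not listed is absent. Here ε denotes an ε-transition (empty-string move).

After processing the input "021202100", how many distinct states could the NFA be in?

Start: ε-closure({q0}) = {q0, q1}.
Read '0': q0→{q2, q3, q4, q5}, q1→{q1, q2, q4}; now {q1, q2, q3, q4, q5}.
Read '2': q1→{q0, q3, q4}, q2→{q0, q2, q4}, q3→{q4}, q4→∅, q5→{q1}; now {q0, q1, q2, q3, q4}.
Read '1': q0→{q1, q3}, q1→∅, q2→{q4}, q3→{q2, q5}, q4→∅; now {q1, q2, q3, q4, q5}.
Read '2': q1→{q0, q3, q4}, q2→{q0, q2, q4}, q3→{q4}, q4→∅, q5→{q1}; now {q0, q1, q2, q3, q4}.
Read '0': q0→{q2, q3, q4, q5}, q1→{q1, q2, q4}, q2→{q3}, q3→{q1, q3}, q4→∅; now {q1, q2, q3, q4, q5}.
Read '2': q1→{q0, q3, q4}, q2→{q0, q2, q4}, q3→{q4}, q4→∅, q5→{q1}; now {q0, q1, q2, q3, q4}.
Read '1': q0→{q1, q3}, q1→∅, q2→{q4}, q3→{q2, q5}, q4→∅; now {q1, q2, q3, q4, q5}.
Read '0': q1→{q1, q2, q4}, q2→{q3}, q3→{q1, q3}, q4→∅, q5→∅; now {q1, q2, q3, q4}.
Read '0': q1→{q1, q2, q4}, q2→{q3}, q3→{q1, q3}, q4→∅; now {q1, q2, q3, q4}.
That set has 4 states.

4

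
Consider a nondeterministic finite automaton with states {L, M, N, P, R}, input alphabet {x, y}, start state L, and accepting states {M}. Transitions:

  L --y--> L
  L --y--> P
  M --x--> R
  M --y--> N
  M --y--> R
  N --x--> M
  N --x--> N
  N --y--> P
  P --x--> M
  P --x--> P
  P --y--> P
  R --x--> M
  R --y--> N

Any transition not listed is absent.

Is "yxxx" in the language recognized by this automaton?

Start in {L}.
Read 'y': L→{L, P}; now {L, P}.
Read 'x': L→∅, P→{M, P}; now {M, P}.
Read 'x': M→{R}, P→{M, P}; now {M, P, R}.
Read 'x': M→{R}, P→{M, P}, R→{M}; now {M, P, R}.
The final set {M, P, R} contains the accepting state M.

Yes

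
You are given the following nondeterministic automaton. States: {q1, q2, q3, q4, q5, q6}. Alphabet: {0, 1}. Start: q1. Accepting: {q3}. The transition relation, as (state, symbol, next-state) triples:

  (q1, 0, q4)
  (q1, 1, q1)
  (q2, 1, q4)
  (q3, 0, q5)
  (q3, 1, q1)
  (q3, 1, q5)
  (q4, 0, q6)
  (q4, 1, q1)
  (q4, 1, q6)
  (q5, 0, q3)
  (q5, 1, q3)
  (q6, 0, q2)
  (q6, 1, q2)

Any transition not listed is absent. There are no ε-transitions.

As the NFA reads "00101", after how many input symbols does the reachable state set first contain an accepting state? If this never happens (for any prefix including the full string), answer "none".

none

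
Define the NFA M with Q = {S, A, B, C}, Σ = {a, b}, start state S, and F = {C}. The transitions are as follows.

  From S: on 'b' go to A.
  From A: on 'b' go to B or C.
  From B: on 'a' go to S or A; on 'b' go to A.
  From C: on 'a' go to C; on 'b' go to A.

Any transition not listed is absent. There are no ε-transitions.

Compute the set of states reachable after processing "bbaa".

{C}

Start in {S}.
Read 'b': {S} → {A}.
Read 'b': {A} → {B, C}.
Read 'a': {B, C} → {S, A, C}.
Read 'a': {S, A, C} → {C}.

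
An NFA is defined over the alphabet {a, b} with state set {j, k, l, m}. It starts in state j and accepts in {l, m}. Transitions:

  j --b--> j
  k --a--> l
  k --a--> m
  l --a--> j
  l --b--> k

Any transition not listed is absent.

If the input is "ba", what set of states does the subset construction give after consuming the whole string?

∅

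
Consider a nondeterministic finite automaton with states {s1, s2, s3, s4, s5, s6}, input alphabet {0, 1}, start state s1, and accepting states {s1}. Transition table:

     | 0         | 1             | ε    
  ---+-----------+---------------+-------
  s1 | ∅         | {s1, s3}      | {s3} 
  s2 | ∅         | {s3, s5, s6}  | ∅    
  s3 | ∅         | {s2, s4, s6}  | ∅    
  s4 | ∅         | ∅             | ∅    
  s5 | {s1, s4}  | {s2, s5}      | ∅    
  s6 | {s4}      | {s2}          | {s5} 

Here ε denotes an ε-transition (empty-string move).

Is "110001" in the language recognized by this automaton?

No

Start: ε-closure({s1}) = {s1, s3}.
Read '1': s1→{s1, s3}, s3→{s2, s4, s6}; union {s1, s2, s3, s4, s6}; ε-closure = {s1, s2, s3, s4, s5, s6}.
Read '1': s1→{s1, s3}, s2→{s3, s5, s6}, s3→{s2, s4, s6}, s4→∅, s5→{s2, s5}, s6→{s2}; now {s1, s2, s3, s4, s5, s6}.
Read '0': s1→∅, s2→∅, s3→∅, s4→∅, s5→{s1, s4}, s6→{s4}; union {s1, s4}; ε-closure = {s1, s3, s4}.
Read '0': s1→∅, s3→∅, s4→∅; now ∅.
The set is empty and remains empty for the remaining 2 symbols.
The final set ∅ contains no accepting state.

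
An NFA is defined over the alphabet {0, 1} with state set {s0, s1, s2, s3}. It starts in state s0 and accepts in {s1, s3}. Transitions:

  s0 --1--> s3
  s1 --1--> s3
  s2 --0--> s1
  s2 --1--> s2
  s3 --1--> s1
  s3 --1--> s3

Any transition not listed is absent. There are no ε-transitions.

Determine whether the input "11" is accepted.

Yes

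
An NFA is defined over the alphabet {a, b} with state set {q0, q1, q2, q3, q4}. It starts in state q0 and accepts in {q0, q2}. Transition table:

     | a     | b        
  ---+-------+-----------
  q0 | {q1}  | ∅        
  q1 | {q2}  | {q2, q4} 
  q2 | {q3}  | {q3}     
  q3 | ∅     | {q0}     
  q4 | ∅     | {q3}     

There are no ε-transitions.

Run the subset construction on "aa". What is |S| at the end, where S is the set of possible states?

1

Start in {q0}.
Read 'a': q0→{q1}; now {q1}.
Read 'a': q1→{q2}; now {q2}.
That set has 1 state.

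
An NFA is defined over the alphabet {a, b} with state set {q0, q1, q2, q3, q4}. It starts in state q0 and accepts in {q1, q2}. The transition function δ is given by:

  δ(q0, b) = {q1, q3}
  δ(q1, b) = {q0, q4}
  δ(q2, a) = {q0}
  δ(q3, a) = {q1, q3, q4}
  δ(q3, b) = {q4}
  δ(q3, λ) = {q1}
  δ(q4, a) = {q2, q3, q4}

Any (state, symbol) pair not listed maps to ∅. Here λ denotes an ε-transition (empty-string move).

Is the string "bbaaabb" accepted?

Yes

Start in {q0}.
Read 'b': {q0} → {q1, q3}.
Read 'b': {q1, q3} → {q0, q4}.
Read 'a': {q0, q4} → {q1, q2, q3, q4}.
Read 'a': {q1, q2, q3, q4} → {q0, q1, q2, q3, q4}.
Read 'a': {q0, q1, q2, q3, q4} → {q0, q1, q2, q3, q4}.
Read 'b': {q0, q1, q2, q3, q4} → {q0, q1, q3, q4}.
Read 'b': {q0, q1, q3, q4} → {q0, q1, q3, q4}.
The final set {q0, q1, q3, q4} contains the accepting state q1.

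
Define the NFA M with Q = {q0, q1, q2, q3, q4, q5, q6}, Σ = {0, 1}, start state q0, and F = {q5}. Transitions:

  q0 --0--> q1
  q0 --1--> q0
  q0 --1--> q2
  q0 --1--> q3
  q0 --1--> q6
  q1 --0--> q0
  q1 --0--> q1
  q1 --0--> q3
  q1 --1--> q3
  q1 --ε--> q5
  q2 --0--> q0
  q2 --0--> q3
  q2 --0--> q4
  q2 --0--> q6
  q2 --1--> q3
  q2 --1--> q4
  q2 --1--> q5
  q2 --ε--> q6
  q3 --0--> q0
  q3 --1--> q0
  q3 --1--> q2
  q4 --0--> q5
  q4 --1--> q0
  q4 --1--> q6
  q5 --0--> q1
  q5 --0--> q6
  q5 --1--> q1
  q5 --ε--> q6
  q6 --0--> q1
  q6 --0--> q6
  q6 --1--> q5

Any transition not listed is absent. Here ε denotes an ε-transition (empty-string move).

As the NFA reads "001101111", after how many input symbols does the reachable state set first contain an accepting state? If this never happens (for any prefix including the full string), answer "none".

1

Start in {q0}.
Read '0': {q0} → {q1, q5, q6}.
None of the earlier sets intersect F, but {q1, q5, q6} does.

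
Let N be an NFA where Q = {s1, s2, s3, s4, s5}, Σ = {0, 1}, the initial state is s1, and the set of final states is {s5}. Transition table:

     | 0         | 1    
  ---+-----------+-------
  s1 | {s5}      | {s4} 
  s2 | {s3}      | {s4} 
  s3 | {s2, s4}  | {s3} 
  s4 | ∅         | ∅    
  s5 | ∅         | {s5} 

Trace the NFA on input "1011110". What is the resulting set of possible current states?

∅

Start in {s1}.
Read '1': {s1} → {s4}.
Read '0': {s4} → ∅.
The set is empty and remains empty for the remaining 5 symbols.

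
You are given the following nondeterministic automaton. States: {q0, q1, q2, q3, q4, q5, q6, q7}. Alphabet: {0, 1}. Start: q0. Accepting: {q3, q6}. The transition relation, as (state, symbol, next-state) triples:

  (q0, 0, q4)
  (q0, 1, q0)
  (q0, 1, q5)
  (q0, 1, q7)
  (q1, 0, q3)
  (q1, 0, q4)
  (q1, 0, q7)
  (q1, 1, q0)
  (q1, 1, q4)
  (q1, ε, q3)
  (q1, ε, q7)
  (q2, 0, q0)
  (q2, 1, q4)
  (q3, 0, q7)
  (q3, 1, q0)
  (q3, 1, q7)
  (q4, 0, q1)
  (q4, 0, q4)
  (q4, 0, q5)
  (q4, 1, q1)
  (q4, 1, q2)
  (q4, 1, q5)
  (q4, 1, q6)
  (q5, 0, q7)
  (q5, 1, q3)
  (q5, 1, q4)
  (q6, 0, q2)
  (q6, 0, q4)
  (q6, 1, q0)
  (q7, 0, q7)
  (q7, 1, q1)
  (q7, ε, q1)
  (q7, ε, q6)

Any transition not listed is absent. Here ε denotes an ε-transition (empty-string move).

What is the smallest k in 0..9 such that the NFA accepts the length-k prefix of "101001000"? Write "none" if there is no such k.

1

Start in {q0}.
Read '1': q0→{q0, q5, q7}; union {q0, q5, q7}; ε-closure = {q0, q1, q3, q5, q6, q7}.
None of the earlier sets intersect F, but {q0, q1, q3, q5, q6, q7} does.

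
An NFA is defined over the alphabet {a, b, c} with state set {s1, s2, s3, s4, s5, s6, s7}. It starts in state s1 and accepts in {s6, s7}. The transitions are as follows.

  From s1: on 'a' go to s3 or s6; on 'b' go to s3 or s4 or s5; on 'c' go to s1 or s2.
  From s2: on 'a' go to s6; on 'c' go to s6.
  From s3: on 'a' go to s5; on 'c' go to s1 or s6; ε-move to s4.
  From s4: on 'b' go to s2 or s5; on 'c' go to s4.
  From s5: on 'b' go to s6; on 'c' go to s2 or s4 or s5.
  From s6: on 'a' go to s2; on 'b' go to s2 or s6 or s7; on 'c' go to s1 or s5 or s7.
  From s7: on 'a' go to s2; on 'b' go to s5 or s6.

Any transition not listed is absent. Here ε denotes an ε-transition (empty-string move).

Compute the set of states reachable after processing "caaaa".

{s2}

Start in {s1}.
Read 'c': {s1} → {s1, s2}.
Read 'a': {s1, s2} → {s3, s4, s6}.
Read 'a': {s3, s4, s6} → {s2, s5}.
Read 'a': {s2, s5} → {s6}.
Read 'a': {s6} → {s2}.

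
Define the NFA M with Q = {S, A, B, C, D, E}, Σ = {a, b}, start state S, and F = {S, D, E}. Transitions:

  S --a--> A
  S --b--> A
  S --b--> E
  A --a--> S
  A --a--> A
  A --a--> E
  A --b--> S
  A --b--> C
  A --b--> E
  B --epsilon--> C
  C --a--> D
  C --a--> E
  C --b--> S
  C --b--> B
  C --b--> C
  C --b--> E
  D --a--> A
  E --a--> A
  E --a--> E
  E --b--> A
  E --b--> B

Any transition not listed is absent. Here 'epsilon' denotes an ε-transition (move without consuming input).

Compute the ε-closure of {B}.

Begin with {B}.
ε-move B → C; add C.

{B, C}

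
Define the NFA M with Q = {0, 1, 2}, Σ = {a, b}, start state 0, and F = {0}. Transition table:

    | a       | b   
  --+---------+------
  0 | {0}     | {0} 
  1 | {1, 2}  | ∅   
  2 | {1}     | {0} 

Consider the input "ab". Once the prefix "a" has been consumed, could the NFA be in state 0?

Start in {0}.
Read 'a': 0→{0}; now {0}.
State 0 is in {0}.

Yes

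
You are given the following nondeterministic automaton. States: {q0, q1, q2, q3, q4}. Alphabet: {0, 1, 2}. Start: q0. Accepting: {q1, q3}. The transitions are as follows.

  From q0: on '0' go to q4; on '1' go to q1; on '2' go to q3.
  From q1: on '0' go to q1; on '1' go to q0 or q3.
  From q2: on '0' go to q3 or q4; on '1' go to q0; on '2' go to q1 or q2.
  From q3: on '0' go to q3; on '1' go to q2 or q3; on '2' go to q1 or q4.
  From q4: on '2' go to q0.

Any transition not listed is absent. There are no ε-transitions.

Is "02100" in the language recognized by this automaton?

Yes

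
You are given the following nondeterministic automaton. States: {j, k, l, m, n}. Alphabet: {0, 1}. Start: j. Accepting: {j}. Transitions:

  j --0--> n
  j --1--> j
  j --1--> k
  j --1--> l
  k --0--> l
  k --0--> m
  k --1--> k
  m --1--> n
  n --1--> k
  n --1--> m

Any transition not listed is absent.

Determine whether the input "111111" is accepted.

Yes

Start in {j}.
Read '1': j→{j, k, l}; now {j, k, l}.
Read '1': j→{j, k, l}, k→{k}, l→∅; now {j, k, l}.
Read '1': j→{j, k, l}, k→{k}, l→∅; now {j, k, l}.
Read '1': j→{j, k, l}, k→{k}, l→∅; now {j, k, l}.
Read '1': j→{j, k, l}, k→{k}, l→∅; now {j, k, l}.
Read '1': j→{j, k, l}, k→{k}, l→∅; now {j, k, l}.
The final set {j, k, l} contains the accepting state j.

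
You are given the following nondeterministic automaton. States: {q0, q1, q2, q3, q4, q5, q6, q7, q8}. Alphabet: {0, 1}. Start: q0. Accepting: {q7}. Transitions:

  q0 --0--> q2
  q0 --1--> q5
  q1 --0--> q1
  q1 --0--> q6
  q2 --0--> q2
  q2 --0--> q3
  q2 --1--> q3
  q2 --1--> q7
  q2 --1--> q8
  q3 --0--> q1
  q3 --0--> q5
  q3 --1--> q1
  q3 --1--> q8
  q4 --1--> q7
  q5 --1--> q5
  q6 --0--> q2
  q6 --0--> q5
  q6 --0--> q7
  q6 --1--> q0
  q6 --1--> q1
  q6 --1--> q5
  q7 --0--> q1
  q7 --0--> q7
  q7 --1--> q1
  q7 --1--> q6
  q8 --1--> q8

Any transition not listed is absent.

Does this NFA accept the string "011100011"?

No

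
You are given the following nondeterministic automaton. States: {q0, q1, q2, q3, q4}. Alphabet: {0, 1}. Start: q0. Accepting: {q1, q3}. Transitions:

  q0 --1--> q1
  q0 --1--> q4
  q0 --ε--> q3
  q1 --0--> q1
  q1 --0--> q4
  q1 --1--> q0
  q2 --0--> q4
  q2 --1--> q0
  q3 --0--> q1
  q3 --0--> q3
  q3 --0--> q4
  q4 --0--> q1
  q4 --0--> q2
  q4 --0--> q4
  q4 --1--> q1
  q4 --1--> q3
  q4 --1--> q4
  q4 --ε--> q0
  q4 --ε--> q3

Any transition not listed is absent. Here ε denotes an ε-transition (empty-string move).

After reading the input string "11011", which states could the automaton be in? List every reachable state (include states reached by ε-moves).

Start: ε-closure({q0}) = {q0, q3}.
Read '1': q0→{q1, q4}, q3→∅; union {q1, q4}; ε-closure = {q0, q1, q3, q4}.
Read '1': q0→{q1, q4}, q1→{q0}, q3→∅, q4→{q1, q3, q4}; now {q0, q1, q3, q4}.
Read '0': q0→∅, q1→{q1, q4}, q3→{q1, q3, q4}, q4→{q1, q2, q4}; union {q1, q2, q3, q4}; ε-closure = {q0, q1, q2, q3, q4}.
Read '1': q0→{q1, q4}, q1→{q0}, q2→{q0}, q3→∅, q4→{q1, q3, q4}; now {q0, q1, q3, q4}.
Read '1': q0→{q1, q4}, q1→{q0}, q3→∅, q4→{q1, q3, q4}; now {q0, q1, q3, q4}.

{q0, q1, q3, q4}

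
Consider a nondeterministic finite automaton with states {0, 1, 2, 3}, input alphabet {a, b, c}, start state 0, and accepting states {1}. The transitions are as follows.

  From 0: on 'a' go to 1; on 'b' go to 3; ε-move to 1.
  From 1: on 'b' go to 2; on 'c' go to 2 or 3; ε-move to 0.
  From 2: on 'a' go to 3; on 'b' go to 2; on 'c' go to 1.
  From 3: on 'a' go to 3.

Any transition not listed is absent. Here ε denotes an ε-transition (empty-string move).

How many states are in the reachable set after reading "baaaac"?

0

Start: ε-closure({0}) = {0, 1}.
Read 'b': 0→{3}, 1→{2}; now {2, 3}.
Read 'a': 2→{3}, 3→{3}; now {3}.
Read 'a': 3→{3}; now {3}.
Read 'a': 3→{3}; now {3}.
Read 'a': 3→{3}; now {3}.
Read 'c': 3→∅; now ∅.
That set has 0 states.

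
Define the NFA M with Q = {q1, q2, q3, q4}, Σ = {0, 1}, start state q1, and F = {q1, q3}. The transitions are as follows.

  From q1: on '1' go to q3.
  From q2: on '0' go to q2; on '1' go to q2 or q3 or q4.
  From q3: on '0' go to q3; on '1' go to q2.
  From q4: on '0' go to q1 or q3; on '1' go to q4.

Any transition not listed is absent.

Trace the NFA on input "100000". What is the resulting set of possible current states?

{q3}

Start in {q1}.
Read '1': {q1} → {q3}.
Read '0': {q3} → {q3}.
Read '0': {q3} → {q3}.
Read '0': {q3} → {q3}.
Read '0': {q3} → {q3}.
Read '0': {q3} → {q3}.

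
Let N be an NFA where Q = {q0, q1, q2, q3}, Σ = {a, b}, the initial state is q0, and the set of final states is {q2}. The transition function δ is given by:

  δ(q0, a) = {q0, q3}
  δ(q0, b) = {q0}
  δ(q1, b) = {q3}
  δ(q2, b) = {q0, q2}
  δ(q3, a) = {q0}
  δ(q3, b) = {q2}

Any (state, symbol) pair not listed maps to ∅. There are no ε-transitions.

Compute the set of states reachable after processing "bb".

Start in {q0}.
Read 'b': q0→{q0}; now {q0}.
Read 'b': q0→{q0}; now {q0}.

{q0}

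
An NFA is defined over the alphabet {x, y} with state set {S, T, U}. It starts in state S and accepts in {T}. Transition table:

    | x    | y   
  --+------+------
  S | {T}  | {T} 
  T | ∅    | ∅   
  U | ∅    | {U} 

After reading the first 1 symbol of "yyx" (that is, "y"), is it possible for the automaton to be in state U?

Start in {S}.
Read 'y': {S} → {T}.
State U is not in {T}.

No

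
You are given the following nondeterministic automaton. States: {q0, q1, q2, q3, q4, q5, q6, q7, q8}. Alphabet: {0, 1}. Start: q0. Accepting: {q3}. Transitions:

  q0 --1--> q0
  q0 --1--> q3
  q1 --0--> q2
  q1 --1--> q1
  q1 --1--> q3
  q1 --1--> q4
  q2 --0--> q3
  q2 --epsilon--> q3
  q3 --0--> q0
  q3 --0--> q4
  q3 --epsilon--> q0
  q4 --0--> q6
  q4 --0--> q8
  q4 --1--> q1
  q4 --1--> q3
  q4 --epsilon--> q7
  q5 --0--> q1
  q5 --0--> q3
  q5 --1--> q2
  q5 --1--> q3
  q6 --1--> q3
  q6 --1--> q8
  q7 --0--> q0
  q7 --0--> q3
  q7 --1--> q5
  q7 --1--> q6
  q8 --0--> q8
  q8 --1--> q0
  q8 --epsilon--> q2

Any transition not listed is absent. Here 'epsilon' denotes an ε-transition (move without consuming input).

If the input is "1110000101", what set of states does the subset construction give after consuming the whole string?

{q0, q1, q3, q4, q5, q6, q7}

Start in {q0}.
Read '1': {q0} → {q0, q3}.
Read '1': {q0, q3} → {q0, q3}.
Read '1': {q0, q3} → {q0, q3}.
Read '0': {q0, q3} → {q0, q4, q7}.
Read '0': {q0, q4, q7} → {q0, q2, q3, q6, q8}.
Read '0': {q0, q2, q3, q6, q8} → {q0, q2, q3, q4, q7, q8}.
Read '0': {q0, q2, q3, q4, q7, q8} → {q0, q2, q3, q4, q6, q7, q8}.
Read '1': {q0, q2, q3, q4, q6, q7, q8} → {q0, q1, q2, q3, q5, q6, q8}.
Read '0': {q0, q1, q2, q3, q5, q6, q8} → {q0, q1, q2, q3, q4, q7, q8}.
Read '1': {q0, q1, q2, q3, q4, q7, q8} → {q0, q1, q3, q4, q5, q6, q7}.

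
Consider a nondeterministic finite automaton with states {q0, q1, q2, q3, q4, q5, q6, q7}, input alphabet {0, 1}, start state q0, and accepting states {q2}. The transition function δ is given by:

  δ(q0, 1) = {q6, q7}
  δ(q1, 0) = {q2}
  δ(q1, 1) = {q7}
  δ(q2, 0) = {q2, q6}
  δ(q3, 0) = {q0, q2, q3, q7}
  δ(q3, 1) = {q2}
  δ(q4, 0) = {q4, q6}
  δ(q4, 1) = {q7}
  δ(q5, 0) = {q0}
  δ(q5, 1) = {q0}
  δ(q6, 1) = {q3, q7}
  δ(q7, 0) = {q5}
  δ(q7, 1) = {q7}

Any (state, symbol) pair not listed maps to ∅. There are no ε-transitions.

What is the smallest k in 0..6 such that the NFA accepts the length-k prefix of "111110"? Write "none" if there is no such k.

3

Start in {q0}.
Read '1': {q0} → {q6, q7}.
Read '1': {q6, q7} → {q3, q7}.
Read '1': {q3, q7} → {q2, q7}.
None of the earlier sets intersect F, but {q2, q7} does.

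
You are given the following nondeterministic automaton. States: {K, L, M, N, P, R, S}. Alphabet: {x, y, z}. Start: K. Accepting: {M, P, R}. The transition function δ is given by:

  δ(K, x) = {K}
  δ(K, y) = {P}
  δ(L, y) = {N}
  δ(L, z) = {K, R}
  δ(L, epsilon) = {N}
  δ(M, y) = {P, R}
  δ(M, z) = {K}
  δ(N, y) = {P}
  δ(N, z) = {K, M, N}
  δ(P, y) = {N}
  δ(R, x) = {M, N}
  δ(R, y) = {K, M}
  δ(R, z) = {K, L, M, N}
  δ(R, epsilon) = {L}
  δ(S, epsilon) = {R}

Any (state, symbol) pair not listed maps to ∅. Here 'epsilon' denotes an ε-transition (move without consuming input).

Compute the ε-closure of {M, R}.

Begin with {M, R}.
ε-move R → L; add L.
ε-move L → N; add N.

{L, M, N, R}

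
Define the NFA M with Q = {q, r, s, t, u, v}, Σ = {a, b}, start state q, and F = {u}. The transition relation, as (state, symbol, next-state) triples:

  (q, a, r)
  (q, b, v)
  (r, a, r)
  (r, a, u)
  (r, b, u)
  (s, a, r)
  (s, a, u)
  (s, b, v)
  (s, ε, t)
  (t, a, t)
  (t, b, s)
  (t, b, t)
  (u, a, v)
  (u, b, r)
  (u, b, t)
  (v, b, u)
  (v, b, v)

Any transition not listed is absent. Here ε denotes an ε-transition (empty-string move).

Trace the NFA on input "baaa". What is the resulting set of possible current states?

∅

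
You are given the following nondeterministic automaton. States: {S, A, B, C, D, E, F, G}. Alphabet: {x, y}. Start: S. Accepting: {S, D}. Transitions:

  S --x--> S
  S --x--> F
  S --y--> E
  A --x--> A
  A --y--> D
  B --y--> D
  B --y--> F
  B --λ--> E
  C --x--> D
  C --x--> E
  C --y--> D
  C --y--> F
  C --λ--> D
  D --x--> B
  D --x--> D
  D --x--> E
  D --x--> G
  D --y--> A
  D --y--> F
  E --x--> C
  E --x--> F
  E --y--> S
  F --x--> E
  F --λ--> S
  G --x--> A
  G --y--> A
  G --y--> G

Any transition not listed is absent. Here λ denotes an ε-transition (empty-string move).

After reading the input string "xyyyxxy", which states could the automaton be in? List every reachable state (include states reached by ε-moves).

{S, A, D, E, F, G}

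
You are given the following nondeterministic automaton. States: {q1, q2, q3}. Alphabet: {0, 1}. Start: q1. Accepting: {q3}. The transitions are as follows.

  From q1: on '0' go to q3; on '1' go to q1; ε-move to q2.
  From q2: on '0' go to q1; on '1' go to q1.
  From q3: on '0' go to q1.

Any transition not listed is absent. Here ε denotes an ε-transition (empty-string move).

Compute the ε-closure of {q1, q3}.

{q1, q2, q3}

Begin with {q1, q3}.
ε-move q1 → q2; add q2.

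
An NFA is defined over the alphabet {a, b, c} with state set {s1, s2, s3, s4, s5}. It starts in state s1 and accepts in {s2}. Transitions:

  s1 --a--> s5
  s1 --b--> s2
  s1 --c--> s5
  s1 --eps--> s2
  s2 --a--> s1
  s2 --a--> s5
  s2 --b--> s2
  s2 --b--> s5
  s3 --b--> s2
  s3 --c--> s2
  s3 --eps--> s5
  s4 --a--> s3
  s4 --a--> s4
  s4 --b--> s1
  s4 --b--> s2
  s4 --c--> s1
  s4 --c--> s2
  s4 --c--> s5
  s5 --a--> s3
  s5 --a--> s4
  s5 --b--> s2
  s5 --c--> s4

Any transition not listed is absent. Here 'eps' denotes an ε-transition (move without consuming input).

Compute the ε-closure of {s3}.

Begin with {s3}.
ε-move s3 → s5; add s5.

{s3, s5}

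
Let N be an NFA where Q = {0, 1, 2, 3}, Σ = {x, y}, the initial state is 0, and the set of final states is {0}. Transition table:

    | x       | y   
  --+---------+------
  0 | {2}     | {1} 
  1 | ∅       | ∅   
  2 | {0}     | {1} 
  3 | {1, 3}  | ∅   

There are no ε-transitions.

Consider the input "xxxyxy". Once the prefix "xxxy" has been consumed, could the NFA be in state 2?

No

Start in {0}.
Read 'x': 0→{2}; now {2}.
Read 'x': 2→{0}; now {0}.
Read 'x': 0→{2}; now {2}.
Read 'y': 2→{1}; now {1}.
State 2 is not in {1}.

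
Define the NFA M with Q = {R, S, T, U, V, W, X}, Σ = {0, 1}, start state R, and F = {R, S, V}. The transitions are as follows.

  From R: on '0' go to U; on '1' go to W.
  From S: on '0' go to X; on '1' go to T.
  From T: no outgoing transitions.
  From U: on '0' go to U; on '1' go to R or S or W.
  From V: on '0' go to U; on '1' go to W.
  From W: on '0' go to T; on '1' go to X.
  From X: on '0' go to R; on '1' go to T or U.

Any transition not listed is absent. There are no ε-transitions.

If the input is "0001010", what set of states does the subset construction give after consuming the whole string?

{T, U, X}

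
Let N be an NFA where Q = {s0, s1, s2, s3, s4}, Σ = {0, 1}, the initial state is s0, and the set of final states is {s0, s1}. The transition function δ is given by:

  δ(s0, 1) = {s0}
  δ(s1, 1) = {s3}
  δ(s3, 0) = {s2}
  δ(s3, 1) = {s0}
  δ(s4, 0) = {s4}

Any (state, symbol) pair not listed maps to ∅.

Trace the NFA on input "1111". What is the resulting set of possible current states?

Start in {s0}.
Read '1': s0→{s0}; now {s0}.
Read '1': s0→{s0}; now {s0}.
Read '1': s0→{s0}; now {s0}.
Read '1': s0→{s0}; now {s0}.

{s0}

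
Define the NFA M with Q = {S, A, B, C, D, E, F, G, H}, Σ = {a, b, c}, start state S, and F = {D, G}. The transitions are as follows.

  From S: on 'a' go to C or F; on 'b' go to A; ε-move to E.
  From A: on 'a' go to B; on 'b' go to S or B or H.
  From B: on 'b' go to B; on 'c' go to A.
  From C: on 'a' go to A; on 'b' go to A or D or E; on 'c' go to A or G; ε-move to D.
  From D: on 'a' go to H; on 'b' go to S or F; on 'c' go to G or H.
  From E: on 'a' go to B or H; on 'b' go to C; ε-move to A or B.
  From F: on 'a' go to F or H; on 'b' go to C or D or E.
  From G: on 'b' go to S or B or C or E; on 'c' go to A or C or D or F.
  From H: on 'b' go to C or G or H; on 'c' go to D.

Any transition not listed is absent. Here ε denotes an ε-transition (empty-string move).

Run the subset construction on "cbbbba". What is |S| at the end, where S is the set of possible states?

6

Start: ε-closure({S}) = {S, A, B, E}.
Read 'c': S→∅, A→∅, B→{A}, E→∅; now {A}.
Read 'b': A→{S, B, H}; union {S, B, H}; ε-closure = {S, A, B, E, H}.
Read 'b': S→{A}, A→{S, B, H}, B→{B}, E→{C}, H→{C, G, H}; union {S, A, B, C, G, H}; ε-closure = {S, A, B, C, D, E, G, H}.
Read 'b': S→{A}, A→{S, B, H}, B→{B}, C→{A, D, E}, D→{S, F}, E→{C}, G→{S, B, C, E}, H→{C, G, H}; now {S, A, B, C, D, E, F, G, H}.
Read 'b': S→{A}, A→{S, B, H}, B→{B}, C→{A, D, E}, D→{S, F}, E→{C}, F→{C, D, E}, G→{S, B, C, E}, H→{C, G, H}; now {S, A, B, C, D, E, F, G, H}.
Read 'a': S→{C, F}, A→{B}, B→∅, C→{A}, D→{H}, E→{B, H}, F→{F, H}, G→∅, H→∅; union {A, B, C, F, H}; ε-closure = {A, B, C, D, F, H}.
That set has 6 states.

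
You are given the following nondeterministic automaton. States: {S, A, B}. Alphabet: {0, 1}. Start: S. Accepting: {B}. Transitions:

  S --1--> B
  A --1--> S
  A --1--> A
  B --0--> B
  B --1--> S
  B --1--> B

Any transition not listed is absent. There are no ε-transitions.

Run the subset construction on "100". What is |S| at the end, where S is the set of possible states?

Start in {S}.
Read '1': {S} → {B}.
Read '0': {B} → {B}.
Read '0': {B} → {B}.
That set has 1 state.

1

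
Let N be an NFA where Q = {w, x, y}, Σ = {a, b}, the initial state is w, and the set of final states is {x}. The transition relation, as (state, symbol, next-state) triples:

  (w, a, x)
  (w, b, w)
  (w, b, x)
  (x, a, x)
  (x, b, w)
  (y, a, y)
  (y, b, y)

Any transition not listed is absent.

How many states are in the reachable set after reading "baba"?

Start in {w}.
Read 'b': {w} → {w, x}.
Read 'a': {w, x} → {x}.
Read 'b': {x} → {w}.
Read 'a': {w} → {x}.
That set has 1 state.

1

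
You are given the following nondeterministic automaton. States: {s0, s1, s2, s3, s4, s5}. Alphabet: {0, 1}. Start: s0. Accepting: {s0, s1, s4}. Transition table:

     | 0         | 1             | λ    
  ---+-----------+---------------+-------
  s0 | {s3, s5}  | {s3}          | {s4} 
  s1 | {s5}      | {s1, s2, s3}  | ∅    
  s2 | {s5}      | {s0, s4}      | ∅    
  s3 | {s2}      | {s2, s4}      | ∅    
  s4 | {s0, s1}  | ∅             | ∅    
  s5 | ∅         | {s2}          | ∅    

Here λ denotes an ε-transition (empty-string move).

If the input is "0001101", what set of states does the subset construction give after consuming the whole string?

Start: ε-closure({s0}) = {s0, s4}.
Read '0': {s0, s4} → {s0, s1, s3, s4, s5}.
Read '0': {s0, s1, s3, s4, s5} → {s0, s1, s2, s3, s4, s5}.
Read '0': {s0, s1, s2, s3, s4, s5} → {s0, s1, s2, s3, s4, s5}.
Read '1': {s0, s1, s2, s3, s4, s5} → {s0, s1, s2, s3, s4}.
Read '1': {s0, s1, s2, s3, s4} → {s0, s1, s2, s3, s4}.
Read '0': {s0, s1, s2, s3, s4} → {s0, s1, s2, s3, s4, s5}.
Read '1': {s0, s1, s2, s3, s4, s5} → {s0, s1, s2, s3, s4}.

{s0, s1, s2, s3, s4}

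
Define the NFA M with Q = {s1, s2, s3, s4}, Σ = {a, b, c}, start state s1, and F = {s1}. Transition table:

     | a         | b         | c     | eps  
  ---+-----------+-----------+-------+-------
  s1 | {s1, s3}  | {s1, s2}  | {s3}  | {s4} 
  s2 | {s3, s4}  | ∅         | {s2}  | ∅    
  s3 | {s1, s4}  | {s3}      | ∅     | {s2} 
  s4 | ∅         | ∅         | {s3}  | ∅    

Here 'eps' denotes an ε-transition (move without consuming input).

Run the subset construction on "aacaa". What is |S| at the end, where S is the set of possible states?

4

Start: ε-closure({s1}) = {s1, s4}.
Read 'a': {s1, s4} → {s1, s2, s3, s4}.
Read 'a': {s1, s2, s3, s4} → {s1, s2, s3, s4}.
Read 'c': {s1, s2, s3, s4} → {s2, s3}.
Read 'a': {s2, s3} → {s1, s2, s3, s4}.
Read 'a': {s1, s2, s3, s4} → {s1, s2, s3, s4}.
That set has 4 states.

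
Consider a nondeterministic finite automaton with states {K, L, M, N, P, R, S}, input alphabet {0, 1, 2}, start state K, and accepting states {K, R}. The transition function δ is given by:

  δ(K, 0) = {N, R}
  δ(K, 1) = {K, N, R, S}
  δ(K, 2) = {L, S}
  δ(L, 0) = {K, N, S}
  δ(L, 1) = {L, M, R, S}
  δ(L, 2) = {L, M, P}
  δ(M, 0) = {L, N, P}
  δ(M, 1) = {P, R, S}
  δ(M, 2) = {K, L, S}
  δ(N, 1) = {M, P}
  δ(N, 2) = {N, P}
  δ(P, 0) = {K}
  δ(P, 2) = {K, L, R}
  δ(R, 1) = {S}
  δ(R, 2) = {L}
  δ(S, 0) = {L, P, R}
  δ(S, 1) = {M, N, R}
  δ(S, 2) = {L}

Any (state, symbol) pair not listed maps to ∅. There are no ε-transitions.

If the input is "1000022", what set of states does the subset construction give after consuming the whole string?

Start in {K}.
Read '1': K→{K, N, R, S}; now {K, N, R, S}.
Read '0': K→{N, R}, N→∅, R→∅, S→{L, P, R}; now {L, N, P, R}.
Read '0': L→{K, N, S}, N→∅, P→{K}, R→∅; now {K, N, S}.
Read '0': K→{N, R}, N→∅, S→{L, P, R}; now {L, N, P, R}.
Read '0': L→{K, N, S}, N→∅, P→{K}, R→∅; now {K, N, S}.
Read '2': K→{L, S}, N→{N, P}, S→{L}; now {L, N, P, S}.
Read '2': L→{L, M, P}, N→{N, P}, P→{K, L, R}, S→{L}; now {K, L, M, N, P, R}.

{K, L, M, N, P, R}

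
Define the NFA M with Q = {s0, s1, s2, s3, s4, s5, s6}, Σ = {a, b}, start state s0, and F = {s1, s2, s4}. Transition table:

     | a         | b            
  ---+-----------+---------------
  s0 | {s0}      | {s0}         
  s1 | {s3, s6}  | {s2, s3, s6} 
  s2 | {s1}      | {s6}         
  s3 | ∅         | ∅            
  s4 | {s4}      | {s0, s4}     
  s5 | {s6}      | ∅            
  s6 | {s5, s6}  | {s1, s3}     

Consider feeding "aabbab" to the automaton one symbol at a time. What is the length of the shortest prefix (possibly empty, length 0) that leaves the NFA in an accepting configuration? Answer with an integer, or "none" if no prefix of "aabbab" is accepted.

Start in {s0}.
Read 'a': {s0} → {s0}.
Read 'a': {s0} → {s0}.
Read 'b': {s0} → {s0}.
Read 'b': {s0} → {s0}.
Read 'a': {s0} → {s0}.
Read 'b': {s0} → {s0}.
No reachable set along the way intersects F.

none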